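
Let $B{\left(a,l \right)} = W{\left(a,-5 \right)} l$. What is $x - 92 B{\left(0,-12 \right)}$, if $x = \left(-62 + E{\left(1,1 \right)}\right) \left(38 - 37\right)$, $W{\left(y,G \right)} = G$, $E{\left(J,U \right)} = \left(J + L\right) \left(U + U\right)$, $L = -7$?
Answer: $-5594$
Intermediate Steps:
$E{\left(J,U \right)} = 2 U \left(-7 + J\right)$ ($E{\left(J,U \right)} = \left(J - 7\right) \left(U + U\right) = \left(-7 + J\right) 2 U = 2 U \left(-7 + J\right)$)
$B{\left(a,l \right)} = - 5 l$
$x = -74$ ($x = \left(-62 + 2 \cdot 1 \left(-7 + 1\right)\right) \left(38 - 37\right) = \left(-62 + 2 \cdot 1 \left(-6\right)\right) 1 = \left(-62 - 12\right) 1 = \left(-74\right) 1 = -74$)
$x - 92 B{\left(0,-12 \right)} = -74 - 92 \left(\left(-5\right) \left(-12\right)\right) = -74 - 5520 = -5594$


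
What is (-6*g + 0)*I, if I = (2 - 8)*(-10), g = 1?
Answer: -360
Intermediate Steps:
I = 60 (I = -6*(-10) = 60)
(-6*g + 0)*I = (-6*1 + 0)*60 = (-6 + 0)*60 = -6*60 = -360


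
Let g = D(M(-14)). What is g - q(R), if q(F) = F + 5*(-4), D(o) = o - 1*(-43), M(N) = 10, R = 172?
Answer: -99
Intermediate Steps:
D(o) = 43 + o (D(o) = o + 43 = 43 + o)
q(F) = -20 + F (q(F) = F - 20 = -20 + F)
g = 53 (g = 43 + 10 = 53)
g - q(R) = 53 - (-20 + 172) = 53 - 1*152 = 53 - 152 = -99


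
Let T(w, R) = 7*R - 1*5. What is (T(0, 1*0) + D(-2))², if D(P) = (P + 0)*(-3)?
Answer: 1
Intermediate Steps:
T(w, R) = -5 + 7*R (T(w, R) = 7*R - 5 = -5 + 7*R)
D(P) = -3*P (D(P) = P*(-3) = -3*P)
(T(0, 1*0) + D(-2))² = ((-5 + 7*(1*0)) - 3*(-2))² = ((-5 + 7*0) + 6)² = ((-5 + 0) + 6)² = (-5 + 6)² = 1² = 1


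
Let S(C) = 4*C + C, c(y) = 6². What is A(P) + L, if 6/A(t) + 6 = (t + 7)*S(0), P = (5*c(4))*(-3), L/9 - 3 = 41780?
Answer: 376046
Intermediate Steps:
c(y) = 36
S(C) = 5*C
L = 376047 (L = 27 + 9*41780 = 27 + 376020 = 376047)
P = -540 (P = (5*36)*(-3) = 180*(-3) = -540)
A(t) = -1 (A(t) = 6/(-6 + (t + 7)*(5*0)) = 6/(-6 + (7 + t)*0) = 6/(-6 + 0) = 6/(-6) = 6*(-⅙) = -1)
A(P) + L = -1 + 376047 = 376046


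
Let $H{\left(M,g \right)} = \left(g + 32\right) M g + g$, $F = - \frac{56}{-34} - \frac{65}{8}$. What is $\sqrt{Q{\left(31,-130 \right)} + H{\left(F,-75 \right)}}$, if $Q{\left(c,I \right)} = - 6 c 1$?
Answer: $\frac{i \sqrt{97808514}}{68} \approx 145.44 i$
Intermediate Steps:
$Q{\left(c,I \right)} = - 6 c$
$F = - \frac{881}{136}$ ($F = \left(-56\right) \left(- \frac{1}{34}\right) - \frac{65}{8} = \frac{28}{17} - \frac{65}{8} = - \frac{881}{136} \approx -6.4779$)
$H{\left(M,g \right)} = g + M g \left(32 + g\right)$ ($H{\left(M,g \right)} = \left(32 + g\right) M g + g = M \left(32 + g\right) g + g = M g \left(32 + g\right) + g = g + M g \left(32 + g\right)$)
$\sqrt{Q{\left(31,-130 \right)} + H{\left(F,-75 \right)}} = \sqrt{\left(-6\right) 31 - 75 \left(1 + 32 \left(- \frac{881}{136}\right) - - \frac{66075}{136}\right)} = \sqrt{-186 - 75 \left(1 - \frac{3524}{17} + \frac{66075}{136}\right)} = \sqrt{-186 - \frac{2851425}{136}} = \sqrt{- \frac{2876721}{136}} = \frac{i \sqrt{97808514}}{68}$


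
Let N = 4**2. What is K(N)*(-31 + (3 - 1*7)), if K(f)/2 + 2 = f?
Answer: -980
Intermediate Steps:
N = 16
K(f) = -4 + 2*f
K(N)*(-31 + (3 - 1*7)) = (-4 + 2*16)*(-31 + (3 - 1*7)) = (-4 + 32)*(-31 + (3 - 7)) = 28*(-31 - 4) = 28*(-35) = -980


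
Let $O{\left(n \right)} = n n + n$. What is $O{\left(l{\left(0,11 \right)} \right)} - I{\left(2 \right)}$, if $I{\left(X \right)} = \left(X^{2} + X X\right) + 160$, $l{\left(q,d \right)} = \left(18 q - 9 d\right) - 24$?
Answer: $14838$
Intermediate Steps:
$l{\left(q,d \right)} = -24 - 9 d + 18 q$ ($l{\left(q,d \right)} = \left(- 9 d + 18 q\right) - 24 = -24 - 9 d + 18 q$)
$I{\left(X \right)} = 160 + 2 X^{2}$ ($I{\left(X \right)} = \left(X^{2} + X^{2}\right) + 160 = 2 X^{2} + 160 = 160 + 2 X^{2}$)
$O{\left(n \right)} = n + n^{2}$ ($O{\left(n \right)} = n^{2} + n = n + n^{2}$)
$O{\left(l{\left(0,11 \right)} \right)} - I{\left(2 \right)} = \left(-24 - 99 + 18 \cdot 0\right) \left(1 - 123\right) - \left(160 + 2 \cdot 2^{2}\right) = \left(-24 - 99 + 0\right) \left(1 - 123\right) - \left(160 + 2 \cdot 4\right) = - 123 \left(1 - 123\right) - \left(160 + 8\right) = \left(-123\right) \left(-122\right) - 168 = 15006 - 168 = 14838$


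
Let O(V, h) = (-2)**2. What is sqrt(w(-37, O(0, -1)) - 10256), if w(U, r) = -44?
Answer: 10*I*sqrt(103) ≈ 101.49*I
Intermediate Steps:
O(V, h) = 4
sqrt(w(-37, O(0, -1)) - 10256) = sqrt(-44 - 10256) = sqrt(-10300) = 10*I*sqrt(103)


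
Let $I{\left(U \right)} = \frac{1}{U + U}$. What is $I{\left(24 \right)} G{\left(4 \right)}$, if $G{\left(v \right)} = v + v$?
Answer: $\frac{1}{6} \approx 0.16667$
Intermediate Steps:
$G{\left(v \right)} = 2 v$
$I{\left(U \right)} = \frac{1}{2 U}$
$I{\left(24 \right)} G{\left(4 \right)} = \frac{1}{2 \cdot 24} \cdot 2 \cdot 4 = \frac{1}{2} \cdot \frac{1}{24} \cdot 8 = \frac{1}{48} \cdot 8 = \frac{1}{6}$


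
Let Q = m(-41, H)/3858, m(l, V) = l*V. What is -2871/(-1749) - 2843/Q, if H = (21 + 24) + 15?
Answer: 96922267/21730 ≈ 4460.3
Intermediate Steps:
H = 60 (H = 45 + 15 = 60)
m(l, V) = V*l
Q = -410/643 (Q = (60*(-41))/3858 = -2460*1/3858 = -410/643 ≈ -0.63764)
-2871/(-1749) - 2843/Q = -2871/(-1749) - 2843/(-410/643) = -2871*(-1/1749) - 2843*(-643/410) = 87/53 + 1828049/410 = 96922267/21730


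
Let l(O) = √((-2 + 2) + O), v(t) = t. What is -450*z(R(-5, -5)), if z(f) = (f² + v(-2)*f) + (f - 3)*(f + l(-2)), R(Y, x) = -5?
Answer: -33750 + 3600*I*√2 ≈ -33750.0 + 5091.2*I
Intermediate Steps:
l(O) = √O (l(O) = √(0 + O) = √O)
z(f) = f² - 2*f + (-3 + f)*(f + I*√2) (z(f) = (f² - 2*f) + (f - 3)*(f + √(-2)) = (f² - 2*f) + (-3 + f)*(f + I*√2) = f² - 2*f + (-3 + f)*(f + I*√2))
-450*z(R(-5, -5)) = -450*(-5*(-5) + 2*(-5)² - 3*I*√2 + I*(-5)*√2) = -450*(25 + 2*25 - 3*I*√2 - 5*I*√2) = -450*(25 + 50 - 3*I*√2 - 5*I*√2) = -450*(75 - 8*I*√2) = -33750 + 3600*I*√2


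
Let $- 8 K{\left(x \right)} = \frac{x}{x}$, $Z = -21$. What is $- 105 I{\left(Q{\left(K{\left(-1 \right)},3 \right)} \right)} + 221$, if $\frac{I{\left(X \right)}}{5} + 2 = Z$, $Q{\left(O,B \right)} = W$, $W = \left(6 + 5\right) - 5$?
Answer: $12296$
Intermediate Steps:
$W = 6$ ($W = 11 - 5 = 6$)
$K{\left(x \right)} = - \frac{1}{8}$ ($K{\left(x \right)} = - \frac{x \frac{1}{x}}{8} = \left(- \frac{1}{8}\right) 1 = - \frac{1}{8}$)
$Q{\left(O,B \right)} = 6$
$I{\left(X \right)} = -115$ ($I{\left(X \right)} = -10 + 5 \left(-21\right) = -10 - 105 = -115$)
$- 105 I{\left(Q{\left(K{\left(-1 \right)},3 \right)} \right)} + 221 = \left(-105\right) \left(-115\right) + 221 = 12075 + 221 = 12296$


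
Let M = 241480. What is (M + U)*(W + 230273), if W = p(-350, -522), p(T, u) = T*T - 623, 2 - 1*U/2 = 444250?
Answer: -227846684400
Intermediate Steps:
U = -888496 (U = 4 - 2*444250 = 4 - 888500 = -888496)
p(T, u) = -623 + T² (p(T, u) = T² - 623 = -623 + T²)
W = 121877 (W = -623 + (-350)² = -623 + 122500 = 121877)
(M + U)*(W + 230273) = (241480 - 888496)*(121877 + 230273) = -647016*352150 = -227846684400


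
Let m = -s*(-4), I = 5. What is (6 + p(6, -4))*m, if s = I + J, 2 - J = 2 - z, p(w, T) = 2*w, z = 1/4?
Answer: 378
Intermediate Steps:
z = ¼ ≈ 0.25000
J = ¼ (J = 2 - (2 - 1*¼) = 2 - (2 - ¼) = 2 - 1*7/4 = 2 - 7/4 = ¼ ≈ 0.25000)
s = 21/4 (s = 5 + ¼ = 21/4 ≈ 5.2500)
m = 21 (m = -1*21/4*(-4) = -21/4*(-4) = 21)
(6 + p(6, -4))*m = (6 + 2*6)*21 = (6 + 12)*21 = 18*21 = 378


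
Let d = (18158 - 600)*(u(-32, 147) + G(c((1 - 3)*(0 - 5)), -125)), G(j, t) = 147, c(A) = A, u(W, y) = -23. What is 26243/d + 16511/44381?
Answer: 37112307695/96625958152 ≈ 0.38408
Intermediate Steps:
d = 2177192 (d = (18158 - 600)*(-23 + 147) = 17558*124 = 2177192)
26243/d + 16511/44381 = 26243/2177192 + 16511/44381 = 37112307695/96625958152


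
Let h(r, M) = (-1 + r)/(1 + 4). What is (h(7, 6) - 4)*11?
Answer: -154/5 ≈ -30.800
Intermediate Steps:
h(r, M) = -⅕ + r/5 (h(r, M) = (-1 + r)/5 = (-1 + r)*(⅕) = -⅕ + r/5)
(h(7, 6) - 4)*11 = ((-⅕ + (⅕)*7) - 4)*11 = ((-⅕ + 7/5) - 4)*11 = (6/5 - 4)*11 = -14/5*11 = -154/5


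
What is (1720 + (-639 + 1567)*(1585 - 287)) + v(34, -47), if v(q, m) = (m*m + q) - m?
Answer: 1208554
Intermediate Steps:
v(q, m) = q + m**2 - m (v(q, m) = (m**2 + q) - m = (q + m**2) - m = q + m**2 - m)
(1720 + (-639 + 1567)*(1585 - 287)) + v(34, -47) = (1720 + (-639 + 1567)*(1585 - 287)) + (34 + (-47)**2 - 1*(-47)) = (1720 + 928*1298) + (34 + 2209 + 47) = (1720 + 1204544) + 2290 = 1206264 + 2290 = 1208554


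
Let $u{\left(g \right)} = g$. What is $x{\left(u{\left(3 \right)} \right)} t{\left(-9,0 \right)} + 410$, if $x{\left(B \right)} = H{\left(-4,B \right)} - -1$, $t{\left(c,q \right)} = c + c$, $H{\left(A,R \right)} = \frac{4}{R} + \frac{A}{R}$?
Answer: $392$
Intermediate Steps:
$t{\left(c,q \right)} = 2 c$
$x{\left(B \right)} = 1$ ($x{\left(B \right)} = \frac{4 - 4}{B} - -1 = \frac{1}{B} 0 + 1 = 0 + 1 = 1$)
$x{\left(u{\left(3 \right)} \right)} t{\left(-9,0 \right)} + 410 = 1 \cdot 2 \left(-9\right) + 410 = 1 \left(-18\right) + 410 = -18 + 410 = 392$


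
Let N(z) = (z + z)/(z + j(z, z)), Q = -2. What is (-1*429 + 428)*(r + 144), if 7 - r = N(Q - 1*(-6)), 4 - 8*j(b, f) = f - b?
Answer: -1343/9 ≈ -149.22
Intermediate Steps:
j(b, f) = ½ - f/8 + b/8 (j(b, f) = ½ - (f - b)/8 = ½ + (-f/8 + b/8) = ½ - f/8 + b/8)
N(z) = 2*z/(½ + z) (N(z) = (z + z)/(z + (½ - z/8 + z/8)) = (2*z)/(z + ½) = (2*z)/(½ + z) = 2*z/(½ + z))
r = 47/9 (r = 7 - 4*(-2 - 1*(-6))/(1 + 2*(-2 - 1*(-6))) = 7 - 4*(-2 + 6)/(1 + 2*(-2 + 6)) = 7 - 4*4/(1 + 2*4) = 7 - 4*4/(1 + 8) = 7 - 4*4/9 = 7 - 1*16/9 = 7 - 16/9 = 47/9 ≈ 5.2222)
(-1*429 + 428)*(r + 144) = (-1*429 + 428)*(47/9 + 144) = (-429 + 428)*(1343/9) = -1*1343/9 = -1343/9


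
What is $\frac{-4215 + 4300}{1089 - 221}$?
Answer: $\frac{85}{868} \approx 0.097926$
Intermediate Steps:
$\frac{-4215 + 4300}{1089 - 221} = \frac{85}{868}$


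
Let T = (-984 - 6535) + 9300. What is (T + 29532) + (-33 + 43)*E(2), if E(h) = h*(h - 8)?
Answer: 31193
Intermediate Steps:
E(h) = h*(-8 + h)
T = 1781 (T = -7519 + 9300 = 1781)
(T + 29532) + (-33 + 43)*E(2) = (1781 + 29532) + (-33 + 43)*(2*(-8 + 2)) = 31313 + 10*(2*(-6)) = 31313 + 10*(-12) = 31313 - 120 = 31193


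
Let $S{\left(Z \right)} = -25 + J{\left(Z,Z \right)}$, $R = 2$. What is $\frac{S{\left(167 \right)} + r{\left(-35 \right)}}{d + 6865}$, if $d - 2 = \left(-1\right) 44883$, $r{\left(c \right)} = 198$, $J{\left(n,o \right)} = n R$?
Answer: $- \frac{169}{12672} \approx -0.013336$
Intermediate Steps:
$J{\left(n,o \right)} = 2 n$ ($J{\left(n,o \right)} = n 2 = 2 n$)
$d = -44881$ ($d = 2 - 44883 = -44881$)
$S{\left(Z \right)} = -25 + 2 Z$
$\frac{S{\left(167 \right)} + r{\left(-35 \right)}}{d + 6865} = \frac{\left(-25 + 2 \cdot 167\right) + 198}{-44881 + 6865} = \frac{\left(-25 + 334\right) + 198}{-38016} = \left(309 + 198\right) \left(- \frac{1}{38016}\right) = 507 \left(- \frac{1}{38016}\right) = - \frac{169}{12672}$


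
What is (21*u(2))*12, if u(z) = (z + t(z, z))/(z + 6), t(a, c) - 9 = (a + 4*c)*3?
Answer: 2583/2 ≈ 1291.5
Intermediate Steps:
t(a, c) = 9 + 3*a + 12*c (t(a, c) = 9 + (a + 4*c)*3 = 9 + (3*a + 12*c) = 9 + 3*a + 12*c)
u(z) = (9 + 16*z)/(6 + z) (u(z) = (z + (9 + 3*z + 12*z))/(z + 6) = (z + (9 + 15*z))/(6 + z) = (9 + 16*z)/(6 + z))
(21*u(2))*12 = (21*((9 + 16*2)/(6 + 2)))*12 = (21*((9 + 32)/8))*12 = (21*((⅛)*41))*12 = (21*(41/8))*12 = (861/8)*12 = 2583/2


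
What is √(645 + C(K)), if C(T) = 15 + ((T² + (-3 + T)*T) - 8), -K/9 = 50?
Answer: √407002 ≈ 637.97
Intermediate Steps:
K = -450 (K = -9*50 = -450)
C(T) = 7 + T² + T*(-3 + T) (C(T) = 15 + ((T² + T*(-3 + T)) - 8) = 15 + (-8 + T² + T*(-3 + T)) = 7 + T² + T*(-3 + T))
√(645 + C(K)) = √(645 + (7 - 3*(-450) + 2*(-450)²)) = √(645 + (7 + 1350 + 2*202500)) = √(645 + (7 + 1350 + 405000)) = √(645 + 406357) = √407002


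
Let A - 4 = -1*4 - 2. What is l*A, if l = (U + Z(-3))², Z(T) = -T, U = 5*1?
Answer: -128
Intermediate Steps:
U = 5
A = -2 (A = 4 + (-1*4 - 2) = 4 + (-4 - 2) = 4 - 6 = -2)
l = 64 (l = (5 - 1*(-3))² = (5 + 3)² = 8² = 64)
l*A = 64*(-2) = -128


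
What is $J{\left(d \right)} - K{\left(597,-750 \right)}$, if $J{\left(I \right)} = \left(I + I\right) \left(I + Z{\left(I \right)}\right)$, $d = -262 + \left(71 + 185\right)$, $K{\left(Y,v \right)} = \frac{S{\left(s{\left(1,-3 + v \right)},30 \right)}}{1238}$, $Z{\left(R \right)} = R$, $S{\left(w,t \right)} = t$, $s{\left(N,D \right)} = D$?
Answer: $\frac{89121}{619} \approx 143.98$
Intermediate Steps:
$K{\left(Y,v \right)} = \frac{15}{619}$ ($K{\left(Y,v \right)} = \frac{30}{1238} = 30 \cdot \frac{1}{1238} = \frac{15}{619}$)
$d = -6$ ($d = -262 + 256 = -6$)
$J{\left(I \right)} = 4 I^{2}$ ($J{\left(I \right)} = \left(I + I\right) \left(I + I\right) = 2 I 2 I = 4 I^{2}$)
$J{\left(d \right)} - K{\left(597,-750 \right)} = 4 \left(-6\right)^{2} - \frac{15}{619} = 4 \cdot 36 - \frac{15}{619} = 144 - \frac{15}{619} = \frac{89121}{619}$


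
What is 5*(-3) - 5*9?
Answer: -60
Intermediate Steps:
5*(-3) - 5*9 = -15 - 45 = -60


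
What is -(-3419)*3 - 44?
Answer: 10213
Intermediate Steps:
-(-3419)*3 - 44 = -263*(-39) - 44 = 10257 - 44 = 10213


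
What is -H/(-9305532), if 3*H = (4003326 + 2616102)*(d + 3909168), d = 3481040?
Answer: 452953238528/258487 ≈ 1.7523e+6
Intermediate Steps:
H = 16306316587008 (H = ((4003326 + 2616102)*(3481040 + 3909168))/3 = (6619428*7390208)/3 = (⅓)*48918949761024 = 16306316587008)
-H/(-9305532) = -16306316587008/(-9305532) = -16306316587008*(-1)/9305532 = -1*(-452953238528/258487) = 452953238528/258487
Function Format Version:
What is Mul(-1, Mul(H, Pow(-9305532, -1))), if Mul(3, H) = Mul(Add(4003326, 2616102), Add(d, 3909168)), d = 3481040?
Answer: Rational(452953238528, 258487) ≈ 1.7523e+6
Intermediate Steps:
H = 16306316587008 (H = Mul(Rational(1, 3), Mul(Add(4003326, 2616102), Add(3481040, 3909168))) = Mul(Rational(1, 3), Mul(6619428, 7390208)) = Mul(Rational(1, 3), 48918949761024) = 16306316587008)
Mul(-1, Mul(H, Pow(-9305532, -1))) = Mul(-1, Mul(16306316587008, Pow(-9305532, -1))) = Mul(-1, Mul(16306316587008, Rational(-1, 9305532))) = Mul(-1, Rational(-452953238528, 258487)) = Rational(452953238528, 258487)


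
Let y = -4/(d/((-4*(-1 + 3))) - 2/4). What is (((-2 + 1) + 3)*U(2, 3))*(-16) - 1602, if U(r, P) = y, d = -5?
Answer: -578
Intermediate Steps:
y = -32 (y = -4/(-5*(-1/(4*(-1 + 3))) - 2/4) = -4/(-5/((-4*2)) - 2*¼) = -4/(-5/(-8) - ½) = -4/(-5*(-⅛) - ½) = -4/(5/8 - ½) = -4/⅛ = -4*8 = -32)
U(r, P) = -32
(((-2 + 1) + 3)*U(2, 3))*(-16) - 1602 = (((-2 + 1) + 3)*(-32))*(-16) - 1602 = ((-1 + 3)*(-32))*(-16) - 1602 = (2*(-32))*(-16) - 1602 = -64*(-16) - 1602 = 1024 - 1602 = -578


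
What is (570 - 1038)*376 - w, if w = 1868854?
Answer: -2044822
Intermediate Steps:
(570 - 1038)*376 - w = (570 - 1038)*376 - 1*1868854 = -468*376 - 1868854 = -175968 - 1868854 = -2044822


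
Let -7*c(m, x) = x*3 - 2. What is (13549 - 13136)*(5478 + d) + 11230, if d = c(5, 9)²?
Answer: 15952383/7 ≈ 2.2789e+6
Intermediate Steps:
c(m, x) = 2/7 - 3*x/7 (c(m, x) = -(x*3 - 2)/7 = -(3*x - 2)/7 = -(-2 + 3*x)/7 = 2/7 - 3*x/7)
d = 625/49 (d = (2/7 - 3/7*9)² = (2/7 - 27/7)² = (-25/7)² = 625/49 ≈ 12.755)
(13549 - 13136)*(5478 + d) + 11230 = (13549 - 13136)*(5478 + 625/49) + 11230 = 413*(269047/49) + 11230 = 15873773/7 + 11230 = 15952383/7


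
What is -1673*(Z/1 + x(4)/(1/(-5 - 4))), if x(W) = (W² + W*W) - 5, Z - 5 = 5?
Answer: 389809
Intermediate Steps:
Z = 10 (Z = 5 + 5 = 10)
x(W) = -5 + 2*W² (x(W) = (W² + W²) - 5 = 2*W² - 5 = -5 + 2*W²)
-1673*(Z/1 + x(4)/(1/(-5 - 4))) = -1673*(10/1 + (-5 + 2*4²)/(1/(-5 - 4))) = -1673*(10*1 + (-5 + 2*16)/(1/(-9))) = -1673*(10 + (-5 + 32)/(-⅑)) = -1673*(10 + 27*(-9)) = -1673*(10 - 243) = -1673*(-233) = 389809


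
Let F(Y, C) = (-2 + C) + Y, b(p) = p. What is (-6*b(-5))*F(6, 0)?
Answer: 120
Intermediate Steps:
F(Y, C) = -2 + C + Y
(-6*b(-5))*F(6, 0) = (-6*(-5))*(-2 + 0 + 6) = 30*4 = 120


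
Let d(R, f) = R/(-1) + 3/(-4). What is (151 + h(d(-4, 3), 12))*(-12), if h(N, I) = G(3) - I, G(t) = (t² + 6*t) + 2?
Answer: -2016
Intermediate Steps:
d(R, f) = -¾ - R (d(R, f) = R*(-1) + 3*(-¼) = -R - ¾ = -¾ - R)
G(t) = 2 + t² + 6*t
h(N, I) = 29 - I (h(N, I) = (2 + 3² + 6*3) - I = (2 + 9 + 18) - I = 29 - I)
(151 + h(d(-4, 3), 12))*(-12) = (151 + (29 - 1*12))*(-12) = (151 + (29 - 12))*(-12) = (151 + 17)*(-12) = 168*(-12) = -2016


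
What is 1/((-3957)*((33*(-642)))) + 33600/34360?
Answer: 70419722539/72012548718 ≈ 0.97788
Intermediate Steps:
1/((-3957)*((33*(-642)))) + 33600/34360 = -1/3957/(-21186) + 33600*(1/34360) = -1/3957*(-1/21186) + 840/859 = 1/83833002 + 840/859 = 70419722539/72012548718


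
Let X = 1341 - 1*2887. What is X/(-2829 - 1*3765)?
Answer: 773/3297 ≈ 0.23446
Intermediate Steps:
X = -1546 (X = 1341 - 2887 = -1546)
X/(-2829 - 1*3765) = -1546/(-2829 - 1*3765) = -1546/(-2829 - 3765) = -1546/(-6594) = -1546*(-1/6594) = 773/3297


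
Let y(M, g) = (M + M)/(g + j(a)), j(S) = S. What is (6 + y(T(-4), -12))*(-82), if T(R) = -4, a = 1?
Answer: -6068/11 ≈ -551.64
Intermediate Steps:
y(M, g) = 2*M/(1 + g) (y(M, g) = (M + M)/(g + 1) = (2*M)/(1 + g) = 2*M/(1 + g))
(6 + y(T(-4), -12))*(-82) = (6 + 2*(-4)/(1 - 12))*(-82) = (6 + 2*(-4)/(-11))*(-82) = (6 + 2*(-4)*(-1/11))*(-82) = (6 + 8/11)*(-82) = (74/11)*(-82) = -6068/11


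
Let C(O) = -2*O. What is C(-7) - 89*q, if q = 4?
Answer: -342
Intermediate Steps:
C(-7) - 89*q = -2*(-7) - 89*4 = 14 - 356 = -342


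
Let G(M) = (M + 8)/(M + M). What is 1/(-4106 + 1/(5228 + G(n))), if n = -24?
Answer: -15685/64402607 ≈ -0.00024355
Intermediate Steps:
G(M) = (8 + M)/(2*M) (G(M) = (8 + M)/((2*M)) = (8 + M)*(1/(2*M)) = (8 + M)/(2*M))
1/(-4106 + 1/(5228 + G(n))) = 1/(-4106 + 1/(5228 + (½)*(8 - 24)/(-24))) = 1/(-4106 + 1/(5228 + (½)*(-1/24)*(-16))) = 1/(-4106 + 1/(5228 + ⅓)) = 1/(-4106 + 1/(15685/3)) = 1/(-4106 + 3/15685) = 1/(-64402607/15685) = -15685/64402607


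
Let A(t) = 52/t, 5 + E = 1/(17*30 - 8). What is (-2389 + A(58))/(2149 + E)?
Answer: -11588670/10404127 ≈ -1.1139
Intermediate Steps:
E = -2509/502 (E = -5 + 1/(17*30 - 8) = -5 + 1/(510 - 8) = -5 + 1/502 = -2509/502 ≈ -4.9980)
(-2389 + A(58))/(2149 + E) = (-2389 + 52/58)/(2149 - 2509/502) = (-2389 + 52*(1/58))/(1076289/502) = (-2389 + 26/29)*(502/1076289) = -69255/29*502/1076289 = -11588670/10404127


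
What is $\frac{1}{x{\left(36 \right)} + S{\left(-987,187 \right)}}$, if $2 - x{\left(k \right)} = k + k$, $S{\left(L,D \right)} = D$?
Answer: $\frac{1}{117} \approx 0.008547$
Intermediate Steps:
$x{\left(k \right)} = 2 - 2 k$ ($x{\left(k \right)} = 2 - \left(k + k\right) = 2 - 2 k$)
$\frac{1}{x{\left(36 \right)} + S{\left(-987,187 \right)}} = \frac{1}{\left(2 - 72\right) + 187} = \frac{1}{-70 + 187} = \frac{1}{117}$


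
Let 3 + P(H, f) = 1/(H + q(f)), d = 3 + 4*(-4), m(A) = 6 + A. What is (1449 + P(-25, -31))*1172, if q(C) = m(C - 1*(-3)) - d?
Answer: 28809518/17 ≈ 1.6947e+6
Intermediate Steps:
d = -13 (d = 3 - 16 = -13)
q(C) = 22 + C (q(C) = (6 + (C - 1*(-3))) - 1*(-13) = (6 + (C + 3)) + 13 = (6 + (3 + C)) + 13 = (9 + C) + 13 = 22 + C)
P(H, f) = -3 + 1/(22 + H + f) (P(H, f) = -3 + 1/(H + (22 + f)) = -3 + 1/(22 + H + f))
(1449 + P(-25, -31))*1172 = (1449 + (-65 - 3*(-25) - 3*(-31))/(22 - 25 - 31))*1172 = (1449 + (-65 + 75 + 93)/(-34))*1172 = (1449 - 1/34*103)*1172 = (1449 - 103/34)*1172 = (49163/34)*1172 = 28809518/17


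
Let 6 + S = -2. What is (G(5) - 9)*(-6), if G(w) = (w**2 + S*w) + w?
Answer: 114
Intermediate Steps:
S = -8 (S = -6 - 2 = -8)
G(w) = w**2 - 7*w (G(w) = (w**2 - 8*w) + w = w**2 - 7*w)
(G(5) - 9)*(-6) = (5*(-7 + 5) - 9)*(-6) = (5*(-2) - 9)*(-6) = (-10 - 9)*(-6) = -19*(-6) = 114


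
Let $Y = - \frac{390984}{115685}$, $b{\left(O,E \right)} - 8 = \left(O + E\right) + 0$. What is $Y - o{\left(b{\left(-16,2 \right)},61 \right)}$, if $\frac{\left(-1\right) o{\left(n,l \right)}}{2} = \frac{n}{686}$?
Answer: $- \frac{134801622}{39679955} \approx -3.3972$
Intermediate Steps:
$b{\left(O,E \right)} = 8 + E + O$ ($b{\left(O,E \right)} = 8 + \left(\left(O + E\right) + 0\right) = 8 + \left(\left(E + O\right) + 0\right) = 8 + \left(E + O\right) = 8 + E + O$)
$o{\left(n,l \right)} = - \frac{n}{343}$ ($o{\left(n,l \right)} = - 2 \frac{n}{686} = - \frac{n}{343}$)
$Y = - \frac{390984}{115685}$ ($Y = \left(-390984\right) \frac{1}{115685} = - \frac{390984}{115685} \approx -3.3797$)
$Y - o{\left(b{\left(-16,2 \right)},61 \right)} = - \frac{390984}{115685} - - \frac{8 + 2 - 16}{343} = - \frac{390984}{115685} - \left(- \frac{1}{343}\right) \left(-6\right) = - \frac{390984}{115685} - \frac{6}{343} = - \frac{134801622}{39679955}$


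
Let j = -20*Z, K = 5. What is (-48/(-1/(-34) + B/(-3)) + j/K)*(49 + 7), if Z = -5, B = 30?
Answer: 157024/113 ≈ 1389.6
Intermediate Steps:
j = 100 (j = -20*(-5) = 100)
(-48/(-1/(-34) + B/(-3)) + j/K)*(49 + 7) = (-48/(-1/(-34) + 30/(-3)) + 100/5)*(49 + 7) = (-48/(-1*(-1/34) + 30*(-1/3)) + 100*(1/5))*56 = (-48/(1/34 - 10) + 20)*56 = (-48/(-339/34) + 20)*56 = (-48*(-34/339) + 20)*56 = (544/113 + 20)*56 = (2804/113)*56 = 157024/113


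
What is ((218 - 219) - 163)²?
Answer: 26896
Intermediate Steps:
((218 - 219) - 163)² = (-1 - 163)² = (-164)² = 26896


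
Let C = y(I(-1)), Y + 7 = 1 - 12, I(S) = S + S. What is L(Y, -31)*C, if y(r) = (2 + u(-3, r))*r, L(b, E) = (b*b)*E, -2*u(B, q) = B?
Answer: 70308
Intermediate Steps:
I(S) = 2*S
u(B, q) = -B/2
Y = -18 (Y = -7 + (1 - 12) = -7 - 11 = -18)
L(b, E) = E*b² (L(b, E) = b²*E = E*b²)
y(r) = 7*r/2 (y(r) = (2 - ½*(-3))*r = (2 + 3/2)*r = 7*r/2)
C = -7 (C = 7*(2*(-1))/2 = (7/2)*(-2) = -7)
L(Y, -31)*C = -31*(-18)²*(-7) = -31*324*(-7) = -10044*(-7) = 70308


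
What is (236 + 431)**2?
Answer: 444889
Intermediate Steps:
(236 + 431)**2 = 667**2 = 444889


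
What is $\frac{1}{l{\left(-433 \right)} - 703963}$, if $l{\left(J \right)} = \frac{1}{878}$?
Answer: $- \frac{878}{618079513} \approx -1.4205 \cdot 10^{-6}$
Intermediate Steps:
$l{\left(J \right)} = \frac{1}{878}$
$\frac{1}{l{\left(-433 \right)} - 703963} = \frac{1}{\frac{1}{878} - 703963} = \frac{1}{- \frac{618079513}{878}} = - \frac{878}{618079513}$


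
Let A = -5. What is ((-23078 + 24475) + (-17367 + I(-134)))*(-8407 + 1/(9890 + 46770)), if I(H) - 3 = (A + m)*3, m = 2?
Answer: 1902504432286/14165 ≈ 1.3431e+8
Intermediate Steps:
I(H) = -6 (I(H) = 3 + (-5 + 2)*3 = 3 - 3*3 = 3 - 9 = -6)
((-23078 + 24475) + (-17367 + I(-134)))*(-8407 + 1/(9890 + 46770)) = ((-23078 + 24475) + (-17367 - 6))*(-8407 + 1/(9890 + 46770)) = (1397 - 17373)*(-8407 + 1/56660) = -15976*(-8407 + 1/56660) = -15976*(-476340619/56660) = 1902504432286/14165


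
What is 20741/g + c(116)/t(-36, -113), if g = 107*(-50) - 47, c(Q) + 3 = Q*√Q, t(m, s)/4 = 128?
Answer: -1519369/394752 + 29*√29/64 ≈ -1.4088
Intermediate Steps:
t(m, s) = 512 (t(m, s) = 4*128 = 512)
c(Q) = -3 + Q^(3/2) (c(Q) = -3 + Q*√Q = -3 + Q^(3/2))
g = -5397 (g = -5350 - 47 = -5397)
20741/g + c(116)/t(-36, -113) = 20741/(-5397) + (-3 + 116^(3/2))/512 = 20741*(-1/5397) + (-3 + 232*√29)*(1/512) = -2963/771 + (-3/512 + 29*√29/64) = -1519369/394752 + 29*√29/64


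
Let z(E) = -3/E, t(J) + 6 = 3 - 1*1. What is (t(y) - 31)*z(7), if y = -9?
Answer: 15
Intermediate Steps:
t(J) = -4 (t(J) = -6 + (3 - 1*1) = -6 + (3 - 1) = -6 + 2 = -4)
(t(y) - 31)*z(7) = (-4 - 31)*(-3/7) = -(-105)/7 = -35*(-3/7) = 15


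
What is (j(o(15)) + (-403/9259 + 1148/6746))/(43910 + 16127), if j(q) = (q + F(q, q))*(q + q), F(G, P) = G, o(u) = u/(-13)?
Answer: 28775999943/316873639965571 ≈ 9.0812e-5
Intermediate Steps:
o(u) = -u/13 (o(u) = u*(-1/13) = -u/13)
j(q) = 4*q**2 (j(q) = (q + q)*(q + q) = (2*q)*(2*q) = 4*q**2)
(j(o(15)) + (-403/9259 + 1148/6746))/(43910 + 16127) = (4*(-1/13*15)**2 + (-403/9259 + 1148/6746))/(43910 + 16127) = (4*(-15/13)**2 + (-403*1/9259 + 1148*(1/6746)))/60037 = (4*(225/169) + (-403/9259 + 574/3373))*(1/60037) = (900/169 + 3955347/31230607)*(1/60037) = (28775999943/5277972583)*(1/60037) = 28775999943/316873639965571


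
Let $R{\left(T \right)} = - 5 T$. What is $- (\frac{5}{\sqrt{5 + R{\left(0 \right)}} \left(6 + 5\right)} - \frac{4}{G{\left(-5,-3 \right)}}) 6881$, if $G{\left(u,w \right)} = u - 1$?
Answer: $- \frac{13762}{3} - \frac{6881 \sqrt{5}}{11} \approx -5986.1$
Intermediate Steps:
$G{\left(u,w \right)} = -1 + u$
$- (\frac{5}{\sqrt{5 + R{\left(0 \right)}} \left(6 + 5\right)} - \frac{4}{G{\left(-5,-3 \right)}}) 6881 = - (\frac{5}{\sqrt{5 - 0} \left(6 + 5\right)} - \frac{4}{-1 - 5}) 6881 = - (\frac{5}{\sqrt{5 + 0} \cdot 11} - \frac{4}{-6}) 6881 = - (\frac{5}{\sqrt{5} \cdot 11} - - \frac{2}{3}) 6881 = - (\frac{5}{11 \sqrt{5}} + \frac{2}{3}) 6881 = - (5 \frac{\sqrt{5}}{55} + \frac{2}{3}) 6881 = - (\frac{\sqrt{5}}{11} + \frac{2}{3}) 6881 = - (\frac{2}{3} + \frac{\sqrt{5}}{11}) 6881 = \left(- \frac{2}{3} - \frac{\sqrt{5}}{11}\right) 6881 = - \frac{13762}{3} - \frac{6881 \sqrt{5}}{11}$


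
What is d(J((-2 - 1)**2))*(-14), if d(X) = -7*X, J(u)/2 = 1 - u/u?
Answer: 0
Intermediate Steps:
J(u) = 0 (J(u) = 2*(1 - u/u) = 2*(1 - 1*1) = 2*(1 - 1) = 2*0 = 0)
d(J((-2 - 1)**2))*(-14) = -7*0*(-14) = 0*(-14) = 0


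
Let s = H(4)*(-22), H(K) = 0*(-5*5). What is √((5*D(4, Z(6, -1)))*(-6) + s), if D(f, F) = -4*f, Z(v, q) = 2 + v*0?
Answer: 4*√30 ≈ 21.909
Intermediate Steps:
H(K) = 0 (H(K) = 0*(-25) = 0)
Z(v, q) = 2 (Z(v, q) = 2 + 0 = 2)
s = 0 (s = 0*(-22) = 0)
√((5*D(4, Z(6, -1)))*(-6) + s) = √((5*(-4*4))*(-6) + 0) = √((5*(-16))*(-6) + 0) = √(-80*(-6) + 0) = √(480 + 0) = √480 = 4*√30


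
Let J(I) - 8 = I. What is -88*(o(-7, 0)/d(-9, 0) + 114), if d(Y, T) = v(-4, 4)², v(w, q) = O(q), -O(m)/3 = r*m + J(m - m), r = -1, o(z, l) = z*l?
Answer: -10032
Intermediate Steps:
o(z, l) = l*z
J(I) = 8 + I
O(m) = -24 + 3*m (O(m) = -3*(-m + (8 + (m - m))) = -3*(-m + (8 + 0)) = -3*(-m + 8) = -3*(8 - m) = -24 + 3*m)
v(w, q) = -24 + 3*q
d(Y, T) = 144 (d(Y, T) = (-24 + 3*4)² = (-24 + 12)² = (-12)² = 144)
-88*(o(-7, 0)/d(-9, 0) + 114) = -88*((0*(-7))/144 + 114) = -88*(0*(1/144) + 114) = -88*(0 + 114) = -88*114 = -10032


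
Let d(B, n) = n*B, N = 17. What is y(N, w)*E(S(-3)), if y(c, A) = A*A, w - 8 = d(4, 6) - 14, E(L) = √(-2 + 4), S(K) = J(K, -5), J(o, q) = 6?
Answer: 324*√2 ≈ 458.21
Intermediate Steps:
S(K) = 6
d(B, n) = B*n
E(L) = √2
w = 18 (w = 8 + (4*6 - 14) = 8 + (24 - 14) = 8 + 10 = 18)
y(c, A) = A²
y(N, w)*E(S(-3)) = 18²*√2 = 324*√2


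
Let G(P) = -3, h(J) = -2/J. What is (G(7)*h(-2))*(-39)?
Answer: 117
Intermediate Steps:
(G(7)*h(-2))*(-39) = -(-6)/(-2)*(-39) = -(-6)*(-1)/2*(-39) = -3*1*(-39) = -3*(-39) = 117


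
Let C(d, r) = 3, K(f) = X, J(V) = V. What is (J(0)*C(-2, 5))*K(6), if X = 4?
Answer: 0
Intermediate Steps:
K(f) = 4
(J(0)*C(-2, 5))*K(6) = (0*3)*4 = 0*4 = 0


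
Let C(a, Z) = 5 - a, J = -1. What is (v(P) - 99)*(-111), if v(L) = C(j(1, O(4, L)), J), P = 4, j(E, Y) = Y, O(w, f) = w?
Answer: 10878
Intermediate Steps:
v(L) = 1 (v(L) = 5 - 1*4 = 5 - 4 = 1)
(v(P) - 99)*(-111) = (1 - 99)*(-111) = -98*(-111) = 10878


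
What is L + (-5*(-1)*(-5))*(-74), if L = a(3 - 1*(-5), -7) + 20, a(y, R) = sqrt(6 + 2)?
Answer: 1870 + 2*sqrt(2) ≈ 1872.8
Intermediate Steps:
a(y, R) = 2*sqrt(2) (a(y, R) = sqrt(8) = 2*sqrt(2))
L = 20 + 2*sqrt(2) (L = 2*sqrt(2) + 20 = 20 + 2*sqrt(2) ≈ 22.828)
L + (-5*(-1)*(-5))*(-74) = (20 + 2*sqrt(2)) + (-5*(-1)*(-5))*(-74) = (20 + 2*sqrt(2)) + (5*(-5))*(-74) = (20 + 2*sqrt(2)) - 25*(-74) = (20 + 2*sqrt(2)) + 1850 = 1870 + 2*sqrt(2)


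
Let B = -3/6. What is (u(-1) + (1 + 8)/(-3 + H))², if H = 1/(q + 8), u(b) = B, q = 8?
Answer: 112225/8836 ≈ 12.701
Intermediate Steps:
B = -½ (B = -3*⅙ = -½ ≈ -0.50000)
u(b) = -½
H = 1/16 (H = 1/(8 + 8) = 1/16 ≈ 0.062500)
(u(-1) + (1 + 8)/(-3 + H))² = (-½ + (1 + 8)/(-3 + 1/16))² = (-½ + 9/(-47/16))² = (-½ + 9*(-16/47))² = (-½ - 144/47)² = (-335/94)² = 112225/8836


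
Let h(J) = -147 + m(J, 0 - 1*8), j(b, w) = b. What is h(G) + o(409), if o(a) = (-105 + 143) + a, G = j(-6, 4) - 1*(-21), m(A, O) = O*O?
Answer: 364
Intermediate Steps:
m(A, O) = O²
G = 15 (G = -6 - 1*(-21) = -6 + 21 = 15)
h(J) = -83 (h(J) = -147 + (0 - 1*8)² = -147 + (0 - 8)² = -147 + (-8)² = -147 + 64 = -83)
o(a) = 38 + a
h(G) + o(409) = -83 + (38 + 409) = -83 + 447 = 364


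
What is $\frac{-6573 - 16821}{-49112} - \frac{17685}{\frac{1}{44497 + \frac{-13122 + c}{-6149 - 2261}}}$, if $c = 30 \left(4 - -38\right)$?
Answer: $- \frac{2321694871896225}{2950228} \approx -7.8695 \cdot 10^{8}$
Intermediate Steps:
$c = 1260$ ($c = 30 \left(4 + 38\right) = 30 \cdot 42 = 1260$)
$\frac{-6573 - 16821}{-49112} - \frac{17685}{\frac{1}{44497 + \frac{-13122 + c}{-6149 - 2261}}} = \frac{-6573 - 16821}{-49112} - \frac{17685}{\frac{1}{44497 + \frac{-13122 + 1260}{-6149 - 2261}}} = \left(-6573 - 16821\right) \left(- \frac{1}{49112}\right) - \frac{17685}{\frac{1}{44497 - \frac{11862}{-6149 - 2261}}} = \left(-23394\right) \left(- \frac{1}{49112}\right) - \frac{17685}{\frac{1}{44497 - \frac{11862}{-6149 - 2261}}} = \frac{1671}{3508} - \frac{17685}{\frac{1}{44497 - \frac{11862}{-8410}}} = \frac{1671}{3508} - \frac{17685}{\frac{1}{44497 - - \frac{5931}{4205}}} = \frac{1671}{3508} - \frac{17685}{\frac{1}{44497 + \frac{5931}{4205}}} = \frac{1671}{3508} - \frac{17685}{\frac{1}{\frac{187115816}{4205}}} = \frac{1671}{3508} - \frac{17685}{\frac{4205}{187115816}} = \frac{1671}{3508} - \frac{661828641192}{841} = - \frac{2321694871896225}{2950228}$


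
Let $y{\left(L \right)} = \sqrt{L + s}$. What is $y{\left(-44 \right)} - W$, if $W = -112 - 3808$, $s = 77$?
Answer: $3920 + \sqrt{33} \approx 3925.7$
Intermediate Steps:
$y{\left(L \right)} = \sqrt{77 + L}$ ($y{\left(L \right)} = \sqrt{L + 77} = \sqrt{77 + L}$)
$W = -3920$ ($W = -112 - 3808 = -3920$)
$y{\left(-44 \right)} - W = \sqrt{77 - 44} - -3920 = \sqrt{33} + 3920 = 3920 + \sqrt{33}$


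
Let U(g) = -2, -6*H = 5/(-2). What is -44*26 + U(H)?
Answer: -1146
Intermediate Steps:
H = 5/12 (H = -5/(6*(-2)) = -5*(-1)/(6*2) = -1/6*(-5/2) = 5/12 ≈ 0.41667)
-44*26 + U(H) = -44*26 - 2 = -1144 - 2 = -1146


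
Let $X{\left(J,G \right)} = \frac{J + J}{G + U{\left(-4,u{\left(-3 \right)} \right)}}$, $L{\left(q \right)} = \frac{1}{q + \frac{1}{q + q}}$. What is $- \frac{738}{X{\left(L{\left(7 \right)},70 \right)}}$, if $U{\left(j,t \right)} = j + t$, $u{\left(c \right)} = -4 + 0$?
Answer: $- \frac{1132461}{7} \approx -1.6178 \cdot 10^{5}$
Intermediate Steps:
$L{\left(q \right)} = \frac{1}{q + \frac{1}{2 q}}$
$u{\left(c \right)} = -4$
$X{\left(J,G \right)} = \frac{2 J}{-8 + G}$ ($X{\left(J,G \right)} = \frac{J + J}{G - 8} = \frac{2 J}{G - 8} = \frac{2 J}{-8 + G}$)
$- \frac{738}{X{\left(L{\left(7 \right)},70 \right)}} = - \frac{738}{2 \cdot 2 \cdot 7 \frac{1}{1 + 2 \cdot 7^{2}} \frac{1}{-8 + 70}} = - \frac{738}{2 \cdot 2 \cdot 7 \frac{1}{1 + 2 \cdot 49} \cdot \frac{1}{62}} = - \frac{738}{2 \cdot 2 \cdot 7 \frac{1}{1 + 98} \cdot \frac{1}{62}} = - \frac{738}{2 \cdot 2 \cdot 7 \cdot \frac{1}{99} \cdot \frac{1}{62}} = - \frac{738}{2 \cdot \frac{14}{99} \cdot \frac{1}{62}} = - \frac{738}{\frac{14}{3069}} = \left(-738\right) \frac{3069}{14} = - \frac{1132461}{7}$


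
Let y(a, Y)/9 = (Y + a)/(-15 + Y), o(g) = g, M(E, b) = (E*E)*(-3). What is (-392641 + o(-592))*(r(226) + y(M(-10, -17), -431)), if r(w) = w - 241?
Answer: 43648863/446 ≈ 97867.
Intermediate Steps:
M(E, b) = -3*E**2 (M(E, b) = E**2*(-3) = -3*E**2)
r(w) = -241 + w
y(a, Y) = 9*(Y + a)/(-15 + Y) (y(a, Y) = 9*((Y + a)/(-15 + Y)) = 9*(Y + a)/(-15 + Y))
(-392641 + o(-592))*(r(226) + y(M(-10, -17), -431)) = (-392641 - 592)*((-241 + 226) + 9*(-431 - 3*(-10)**2)/(-15 - 431)) = -393233*(-15 + 9*(-431 - 3*100)/(-446)) = -393233*(-15 + 9*(-1/446)*(-431 - 300)) = -393233*(-15 + 9*(-1/446)*(-731)) = -393233*(-15 + 6579/446) = -393233*(-111/446) = 43648863/446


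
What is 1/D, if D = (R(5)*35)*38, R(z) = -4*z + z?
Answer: -1/19950 ≈ -5.0125e-5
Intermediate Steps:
R(z) = -3*z
D = -19950 (D = (-3*5*35)*38 = -15*35*38 = -525*38 = -19950)
1/D = 1/(-19950) = -1/19950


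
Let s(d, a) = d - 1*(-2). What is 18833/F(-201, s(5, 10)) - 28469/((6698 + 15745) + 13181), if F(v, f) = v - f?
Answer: -84603543/926224 ≈ -91.342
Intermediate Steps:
s(d, a) = 2 + d (s(d, a) = d + 2 = 2 + d)
18833/F(-201, s(5, 10)) - 28469/((6698 + 15745) + 13181) = 18833/(-201 - (2 + 5)) - 28469/((6698 + 15745) + 13181) = 18833/(-201 - 1*7) - 28469/(22443 + 13181) = 18833/(-201 - 7) - 28469/35624 = 18833/(-208) - 28469*1/35624 = 18833*(-1/208) - 28469/35624 = -18833/208 - 28469/35624 = -84603543/926224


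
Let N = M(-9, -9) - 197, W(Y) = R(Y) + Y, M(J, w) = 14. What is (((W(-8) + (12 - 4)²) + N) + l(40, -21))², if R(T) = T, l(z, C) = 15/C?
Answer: 902500/49 ≈ 18418.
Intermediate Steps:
W(Y) = 2*Y (W(Y) = Y + Y = 2*Y)
N = -183 (N = 14 - 197 = -183)
(((W(-8) + (12 - 4)²) + N) + l(40, -21))² = (((2*(-8) + (12 - 4)²) - 183) + 15/(-21))² = (((-16 + 8²) - 183) + 15*(-1/21))² = (((-16 + 64) - 183) - 5/7)² = ((48 - 183) - 5/7)² = (-135 - 5/7)² = (-950/7)² = 902500/49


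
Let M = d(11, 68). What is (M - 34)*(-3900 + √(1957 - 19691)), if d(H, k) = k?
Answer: -132600 + 34*I*√17734 ≈ -1.326e+5 + 4527.8*I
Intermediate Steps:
M = 68
(M - 34)*(-3900 + √(1957 - 19691)) = (68 - 34)*(-3900 + √(1957 - 19691)) = 34*(-3900 + √(-17734)) = 34*(-3900 + I*√17734) = -132600 + 34*I*√17734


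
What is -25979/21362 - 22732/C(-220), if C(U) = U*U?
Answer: -19806643/11749100 ≈ -1.6858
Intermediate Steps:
C(U) = U**2
-25979/21362 - 22732/C(-220) = -25979/21362 - 22732/((-220)**2) = -25979*1/21362 - 22732/48400 = -25979/21362 - 22732*1/48400 = -25979/21362 - 5683/12100 = -19806643/11749100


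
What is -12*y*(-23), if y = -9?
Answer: -2484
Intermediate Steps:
-12*y*(-23) = -12*(-9)*(-23) = 108*(-23) = -2484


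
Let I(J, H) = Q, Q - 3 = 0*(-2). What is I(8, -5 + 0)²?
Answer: 9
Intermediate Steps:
Q = 3 (Q = 3 + 0*(-2) = 3 + 0 = 3)
I(J, H) = 3
I(8, -5 + 0)² = 3² = 9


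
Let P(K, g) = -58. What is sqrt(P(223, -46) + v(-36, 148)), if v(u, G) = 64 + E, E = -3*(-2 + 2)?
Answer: sqrt(6) ≈ 2.4495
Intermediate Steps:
E = 0 (E = -3*0 = 0)
v(u, G) = 64 (v(u, G) = 64 + 0 = 64)
sqrt(P(223, -46) + v(-36, 148)) = sqrt(-58 + 64) = sqrt(6)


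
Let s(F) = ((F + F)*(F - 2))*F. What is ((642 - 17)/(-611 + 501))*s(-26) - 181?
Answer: 2364009/11 ≈ 2.1491e+5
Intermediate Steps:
s(F) = 2*F²*(-2 + F) (s(F) = ((2*F)*(-2 + F))*F = (2*F*(-2 + F))*F = 2*F²*(-2 + F))
((642 - 17)/(-611 + 501))*s(-26) - 181 = ((642 - 17)/(-611 + 501))*(2*(-26)²*(-2 - 26)) - 181 = (625/(-110))*(2*676*(-28)) - 181 = (625*(-1/110))*(-37856) - 181 = -125/22*(-37856) - 181 = 2366000/11 - 181 = 2364009/11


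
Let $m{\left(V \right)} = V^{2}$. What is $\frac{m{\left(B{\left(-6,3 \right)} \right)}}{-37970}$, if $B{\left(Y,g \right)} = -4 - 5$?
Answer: $- \frac{81}{37970} \approx -0.0021333$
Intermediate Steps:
$B{\left(Y,g \right)} = -9$
$\frac{m{\left(B{\left(-6,3 \right)} \right)}}{-37970} = \frac{\left(-9\right)^{2}}{-37970} = 81 \left(- \frac{1}{37970}\right) = - \frac{81}{37970}$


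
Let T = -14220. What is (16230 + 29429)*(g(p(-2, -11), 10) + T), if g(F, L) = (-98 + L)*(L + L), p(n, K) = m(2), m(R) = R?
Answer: -729630820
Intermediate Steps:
p(n, K) = 2
g(F, L) = 2*L*(-98 + L) (g(F, L) = (-98 + L)*(2*L) = 2*L*(-98 + L))
(16230 + 29429)*(g(p(-2, -11), 10) + T) = (16230 + 29429)*(2*10*(-98 + 10) - 14220) = 45659*(2*10*(-88) - 14220) = 45659*(-1760 - 14220) = 45659*(-15980) = -729630820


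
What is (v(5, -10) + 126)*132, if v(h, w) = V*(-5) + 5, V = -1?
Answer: 17952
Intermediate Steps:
v(h, w) = 10 (v(h, w) = -1*(-5) + 5 = 5 + 5 = 10)
(v(5, -10) + 126)*132 = (10 + 126)*132 = 136*132 = 17952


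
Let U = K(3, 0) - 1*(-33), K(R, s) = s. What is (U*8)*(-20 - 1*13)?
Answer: -8712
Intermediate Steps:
U = 33 (U = 0 - 1*(-33) = 0 + 33 = 33)
(U*8)*(-20 - 1*13) = (33*8)*(-20 - 1*13) = 264*(-20 - 13) = 264*(-33) = -8712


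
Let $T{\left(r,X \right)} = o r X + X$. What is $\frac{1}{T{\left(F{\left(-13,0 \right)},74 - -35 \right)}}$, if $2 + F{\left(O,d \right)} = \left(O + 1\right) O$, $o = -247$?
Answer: $- \frac{1}{4146033} \approx -2.4119 \cdot 10^{-7}$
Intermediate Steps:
$F{\left(O,d \right)} = -2 + O \left(1 + O\right)$ ($F{\left(O,d \right)} = -2 + \left(O + 1\right) O = -2 + \left(1 + O\right) O = -2 + O \left(1 + O\right)$)
$T{\left(r,X \right)} = X - 247 X r$ ($T{\left(r,X \right)} = - 247 r X + X = - 247 X r + X = X - 247 X r$)
$\frac{1}{T{\left(F{\left(-13,0 \right)},74 - -35 \right)}} = \frac{1}{\left(74 - -35\right) \left(1 - 247 \left(-2 - 13 + \left(-13\right)^{2}\right)\right)} = \frac{1}{\left(74 + 35\right) \left(1 - 247 \left(-2 - 13 + 169\right)\right)} = \frac{1}{109 \left(1 - 38038\right)} = \frac{1}{109 \left(-38037\right)} = \frac{1}{-4146033} = - \frac{1}{4146033}$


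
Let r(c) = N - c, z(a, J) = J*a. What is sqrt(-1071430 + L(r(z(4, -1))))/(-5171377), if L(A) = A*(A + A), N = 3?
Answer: -2*I*sqrt(267833)/5171377 ≈ -0.00020015*I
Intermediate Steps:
r(c) = 3 - c
L(A) = 2*A**2 (L(A) = A*(2*A) = 2*A**2)
sqrt(-1071430 + L(r(z(4, -1))))/(-5171377) = sqrt(-1071430 + 2*(3 - (-1)*4)**2)/(-5171377) = sqrt(-1071430 + 2*(3 - 1*(-4))**2)*(-1/5171377) = sqrt(-1071430 + 2*(3 + 4)**2)*(-1/5171377) = sqrt(-1071430 + 2*7**2)*(-1/5171377) = sqrt(-1071430 + 2*49)*(-1/5171377) = sqrt(-1071430 + 98)*(-1/5171377) = sqrt(-1071332)*(-1/5171377) = (2*I*sqrt(267833))*(-1/5171377) = -2*I*sqrt(267833)/5171377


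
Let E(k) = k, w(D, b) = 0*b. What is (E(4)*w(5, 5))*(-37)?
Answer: 0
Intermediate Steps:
w(D, b) = 0
(E(4)*w(5, 5))*(-37) = (4*0)*(-37) = 0*(-37) = 0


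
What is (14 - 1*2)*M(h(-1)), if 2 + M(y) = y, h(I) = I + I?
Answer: -48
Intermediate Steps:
h(I) = 2*I
M(y) = -2 + y
(14 - 1*2)*M(h(-1)) = (14 - 1*2)*(-2 + 2*(-1)) = (14 - 2)*(-2 - 2) = 12*(-4) = -48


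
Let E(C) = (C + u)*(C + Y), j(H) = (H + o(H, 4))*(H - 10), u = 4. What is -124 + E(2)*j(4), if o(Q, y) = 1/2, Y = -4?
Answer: 200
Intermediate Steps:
o(Q, y) = 1/2 (o(Q, y) = 1*(1/2) = 1/2)
j(H) = (1/2 + H)*(-10 + H) (j(H) = (H + 1/2)*(H - 10) = (1/2 + H)*(-10 + H))
E(C) = (-4 + C)*(4 + C) (E(C) = (C + 4)*(C - 4) = (4 + C)*(-4 + C) = (-4 + C)*(4 + C))
-124 + E(2)*j(4) = -124 + (-16 + 2**2)*(-5 + 4**2 - 19/2*4) = -124 + (-16 + 4)*(-5 + 16 - 38) = -124 - 12*(-27) = -124 + 324 = 200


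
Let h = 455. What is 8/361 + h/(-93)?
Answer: -163511/33573 ≈ -4.8703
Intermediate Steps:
8/361 + h/(-93) = 8/361 + 455/(-93) = 8*(1/361) + 455*(-1/93) = 8/361 - 455/93 = -163511/33573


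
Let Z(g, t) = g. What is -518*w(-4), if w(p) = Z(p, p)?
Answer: 2072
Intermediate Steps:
w(p) = p
-518*w(-4) = -518*(-4) = 2072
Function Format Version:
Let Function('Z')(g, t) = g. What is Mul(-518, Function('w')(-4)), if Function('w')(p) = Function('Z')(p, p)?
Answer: 2072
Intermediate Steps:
Function('w')(p) = p
Mul(-518, Function('w')(-4)) = Mul(-518, -4) = 2072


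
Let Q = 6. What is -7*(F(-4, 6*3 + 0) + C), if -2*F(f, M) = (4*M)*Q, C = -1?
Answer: 1519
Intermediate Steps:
F(f, M) = -12*M (F(f, M) = -4*M*6/2 = -12*M)
-7*(F(-4, 6*3 + 0) + C) = -7*(-12*(6*3 + 0) - 1) = -7*(-12*(18 + 0) - 1) = -7*(-12*18 - 1) = -7*(-216 - 1) = -7*(-217) = 1519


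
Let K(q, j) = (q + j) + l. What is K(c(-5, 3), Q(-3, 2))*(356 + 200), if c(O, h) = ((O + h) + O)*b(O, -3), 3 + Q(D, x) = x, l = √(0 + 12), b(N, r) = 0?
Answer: -556 + 1112*√3 ≈ 1370.0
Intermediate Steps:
l = 2*√3 (l = √12 = 2*√3 ≈ 3.4641)
Q(D, x) = -3 + x
c(O, h) = 0 (c(O, h) = ((O + h) + O)*0 = (h + 2*O)*0 = 0)
K(q, j) = j + q + 2*√3 (K(q, j) = (q + j) + 2*√3 = (j + q) + 2*√3 = j + q + 2*√3)
K(c(-5, 3), Q(-3, 2))*(356 + 200) = ((-3 + 2) + 0 + 2*√3)*(356 + 200) = (-1 + 0 + 2*√3)*556 = (-1 + 2*√3)*556 = -556 + 1112*√3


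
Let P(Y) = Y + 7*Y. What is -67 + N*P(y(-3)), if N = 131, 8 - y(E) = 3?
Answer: 5173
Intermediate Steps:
y(E) = 5 (y(E) = 8 - 1*3 = 8 - 3 = 5)
P(Y) = 8*Y
-67 + N*P(y(-3)) = -67 + 131*(8*5) = -67 + 131*40 = -67 + 5240 = 5173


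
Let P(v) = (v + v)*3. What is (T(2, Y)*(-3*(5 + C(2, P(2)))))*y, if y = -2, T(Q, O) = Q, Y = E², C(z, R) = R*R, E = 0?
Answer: 1788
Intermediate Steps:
P(v) = 6*v (P(v) = (2*v)*3 = 6*v)
C(z, R) = R²
Y = 0 (Y = 0² = 0)
(T(2, Y)*(-3*(5 + C(2, P(2)))))*y = (2*(-3*(5 + (6*2)²)))*(-2) = (2*(-3*(5 + 12²)))*(-2) = (2*(-3*(5 + 144)))*(-2) = (2*(-3*149))*(-2) = (2*(-447))*(-2) = -894*(-2) = 1788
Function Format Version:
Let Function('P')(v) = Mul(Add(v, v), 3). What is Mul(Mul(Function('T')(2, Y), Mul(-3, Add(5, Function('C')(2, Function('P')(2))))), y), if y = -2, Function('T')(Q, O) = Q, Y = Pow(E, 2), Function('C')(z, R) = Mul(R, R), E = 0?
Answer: 1788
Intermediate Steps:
Function('P')(v) = Mul(6, v) (Function('P')(v) = Mul(Mul(2, v), 3) = Mul(6, v))
Function('C')(z, R) = Pow(R, 2)
Y = 0 (Y = Pow(0, 2) = 0)
Mul(Mul(Function('T')(2, Y), Mul(-3, Add(5, Function('C')(2, Function('P')(2))))), y) = Mul(Mul(2, Mul(-3, Add(5, Pow(Mul(6, 2), 2)))), -2) = Mul(Mul(2, Mul(-3, Add(5, Pow(12, 2)))), -2) = Mul(Mul(2, Mul(-3, Add(5, 144))), -2) = Mul(Mul(2, Mul(-3, 149)), -2) = Mul(Mul(2, -447), -2) = Mul(-894, -2) = 1788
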